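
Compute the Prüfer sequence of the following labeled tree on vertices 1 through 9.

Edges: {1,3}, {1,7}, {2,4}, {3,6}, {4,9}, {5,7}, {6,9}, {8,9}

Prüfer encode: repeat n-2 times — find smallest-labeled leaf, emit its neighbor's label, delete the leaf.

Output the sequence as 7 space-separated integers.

Answer: 4 9 7 1 3 6 9

Derivation:
Step 1: leaves = {2,5,8}. Remove smallest leaf 2, emit neighbor 4.
Step 2: leaves = {4,5,8}. Remove smallest leaf 4, emit neighbor 9.
Step 3: leaves = {5,8}. Remove smallest leaf 5, emit neighbor 7.
Step 4: leaves = {7,8}. Remove smallest leaf 7, emit neighbor 1.
Step 5: leaves = {1,8}. Remove smallest leaf 1, emit neighbor 3.
Step 6: leaves = {3,8}. Remove smallest leaf 3, emit neighbor 6.
Step 7: leaves = {6,8}. Remove smallest leaf 6, emit neighbor 9.
Done: 2 vertices remain (8, 9). Sequence = [4 9 7 1 3 6 9]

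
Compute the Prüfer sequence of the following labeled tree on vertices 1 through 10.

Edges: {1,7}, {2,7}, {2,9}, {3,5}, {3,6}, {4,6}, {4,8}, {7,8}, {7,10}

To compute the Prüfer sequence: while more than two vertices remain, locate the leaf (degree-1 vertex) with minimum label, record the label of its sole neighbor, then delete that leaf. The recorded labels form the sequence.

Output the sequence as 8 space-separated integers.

Step 1: leaves = {1,5,9,10}. Remove smallest leaf 1, emit neighbor 7.
Step 2: leaves = {5,9,10}. Remove smallest leaf 5, emit neighbor 3.
Step 3: leaves = {3,9,10}. Remove smallest leaf 3, emit neighbor 6.
Step 4: leaves = {6,9,10}. Remove smallest leaf 6, emit neighbor 4.
Step 5: leaves = {4,9,10}. Remove smallest leaf 4, emit neighbor 8.
Step 6: leaves = {8,9,10}. Remove smallest leaf 8, emit neighbor 7.
Step 7: leaves = {9,10}. Remove smallest leaf 9, emit neighbor 2.
Step 8: leaves = {2,10}. Remove smallest leaf 2, emit neighbor 7.
Done: 2 vertices remain (7, 10). Sequence = [7 3 6 4 8 7 2 7]

Answer: 7 3 6 4 8 7 2 7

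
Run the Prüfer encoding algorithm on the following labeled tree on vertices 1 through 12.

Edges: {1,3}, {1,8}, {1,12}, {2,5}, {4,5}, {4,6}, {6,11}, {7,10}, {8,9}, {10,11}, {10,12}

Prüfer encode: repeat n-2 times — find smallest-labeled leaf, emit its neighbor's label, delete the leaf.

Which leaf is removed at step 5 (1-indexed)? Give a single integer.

Step 1: current leaves = {2,3,7,9}. Remove leaf 2 (neighbor: 5).
Step 2: current leaves = {3,5,7,9}. Remove leaf 3 (neighbor: 1).
Step 3: current leaves = {5,7,9}. Remove leaf 5 (neighbor: 4).
Step 4: current leaves = {4,7,9}. Remove leaf 4 (neighbor: 6).
Step 5: current leaves = {6,7,9}. Remove leaf 6 (neighbor: 11).

Answer: 6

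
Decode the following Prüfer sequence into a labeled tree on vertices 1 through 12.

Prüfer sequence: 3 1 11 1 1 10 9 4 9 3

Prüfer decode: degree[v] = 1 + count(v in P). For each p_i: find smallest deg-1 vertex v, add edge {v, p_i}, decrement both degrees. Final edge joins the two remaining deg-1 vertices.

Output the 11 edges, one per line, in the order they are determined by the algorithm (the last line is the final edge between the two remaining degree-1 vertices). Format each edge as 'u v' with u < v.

Answer: 2 3
1 5
6 11
1 7
1 8
1 10
9 10
4 11
4 9
3 9
3 12

Derivation:
Initial degrees: {1:4, 2:1, 3:3, 4:2, 5:1, 6:1, 7:1, 8:1, 9:3, 10:2, 11:2, 12:1}
Step 1: smallest deg-1 vertex = 2, p_1 = 3. Add edge {2,3}. Now deg[2]=0, deg[3]=2.
Step 2: smallest deg-1 vertex = 5, p_2 = 1. Add edge {1,5}. Now deg[5]=0, deg[1]=3.
Step 3: smallest deg-1 vertex = 6, p_3 = 11. Add edge {6,11}. Now deg[6]=0, deg[11]=1.
Step 4: smallest deg-1 vertex = 7, p_4 = 1. Add edge {1,7}. Now deg[7]=0, deg[1]=2.
Step 5: smallest deg-1 vertex = 8, p_5 = 1. Add edge {1,8}. Now deg[8]=0, deg[1]=1.
Step 6: smallest deg-1 vertex = 1, p_6 = 10. Add edge {1,10}. Now deg[1]=0, deg[10]=1.
Step 7: smallest deg-1 vertex = 10, p_7 = 9. Add edge {9,10}. Now deg[10]=0, deg[9]=2.
Step 8: smallest deg-1 vertex = 11, p_8 = 4. Add edge {4,11}. Now deg[11]=0, deg[4]=1.
Step 9: smallest deg-1 vertex = 4, p_9 = 9. Add edge {4,9}. Now deg[4]=0, deg[9]=1.
Step 10: smallest deg-1 vertex = 9, p_10 = 3. Add edge {3,9}. Now deg[9]=0, deg[3]=1.
Final: two remaining deg-1 vertices are 3, 12. Add edge {3,12}.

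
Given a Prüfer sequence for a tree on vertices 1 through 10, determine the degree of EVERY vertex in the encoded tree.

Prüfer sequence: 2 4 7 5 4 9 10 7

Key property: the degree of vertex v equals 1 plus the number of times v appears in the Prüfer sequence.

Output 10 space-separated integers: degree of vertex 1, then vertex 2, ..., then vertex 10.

p_1 = 2: count[2] becomes 1
p_2 = 4: count[4] becomes 1
p_3 = 7: count[7] becomes 1
p_4 = 5: count[5] becomes 1
p_5 = 4: count[4] becomes 2
p_6 = 9: count[9] becomes 1
p_7 = 10: count[10] becomes 1
p_8 = 7: count[7] becomes 2
Degrees (1 + count): deg[1]=1+0=1, deg[2]=1+1=2, deg[3]=1+0=1, deg[4]=1+2=3, deg[5]=1+1=2, deg[6]=1+0=1, deg[7]=1+2=3, deg[8]=1+0=1, deg[9]=1+1=2, deg[10]=1+1=2

Answer: 1 2 1 3 2 1 3 1 2 2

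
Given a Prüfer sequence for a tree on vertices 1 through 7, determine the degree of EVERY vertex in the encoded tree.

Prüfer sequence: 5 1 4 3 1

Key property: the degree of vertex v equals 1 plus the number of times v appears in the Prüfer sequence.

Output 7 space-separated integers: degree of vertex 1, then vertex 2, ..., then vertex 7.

p_1 = 5: count[5] becomes 1
p_2 = 1: count[1] becomes 1
p_3 = 4: count[4] becomes 1
p_4 = 3: count[3] becomes 1
p_5 = 1: count[1] becomes 2
Degrees (1 + count): deg[1]=1+2=3, deg[2]=1+0=1, deg[3]=1+1=2, deg[4]=1+1=2, deg[5]=1+1=2, deg[6]=1+0=1, deg[7]=1+0=1

Answer: 3 1 2 2 2 1 1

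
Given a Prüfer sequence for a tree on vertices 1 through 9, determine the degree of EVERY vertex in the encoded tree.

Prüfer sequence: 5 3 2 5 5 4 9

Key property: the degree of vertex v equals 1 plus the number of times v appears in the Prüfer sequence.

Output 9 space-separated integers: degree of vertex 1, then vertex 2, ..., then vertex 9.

p_1 = 5: count[5] becomes 1
p_2 = 3: count[3] becomes 1
p_3 = 2: count[2] becomes 1
p_4 = 5: count[5] becomes 2
p_5 = 5: count[5] becomes 3
p_6 = 4: count[4] becomes 1
p_7 = 9: count[9] becomes 1
Degrees (1 + count): deg[1]=1+0=1, deg[2]=1+1=2, deg[3]=1+1=2, deg[4]=1+1=2, deg[5]=1+3=4, deg[6]=1+0=1, deg[7]=1+0=1, deg[8]=1+0=1, deg[9]=1+1=2

Answer: 1 2 2 2 4 1 1 1 2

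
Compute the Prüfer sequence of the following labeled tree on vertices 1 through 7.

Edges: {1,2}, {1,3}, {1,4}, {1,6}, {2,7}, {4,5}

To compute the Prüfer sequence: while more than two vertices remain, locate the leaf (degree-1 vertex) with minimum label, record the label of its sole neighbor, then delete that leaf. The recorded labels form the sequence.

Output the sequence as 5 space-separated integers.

Step 1: leaves = {3,5,6,7}. Remove smallest leaf 3, emit neighbor 1.
Step 2: leaves = {5,6,7}. Remove smallest leaf 5, emit neighbor 4.
Step 3: leaves = {4,6,7}. Remove smallest leaf 4, emit neighbor 1.
Step 4: leaves = {6,7}. Remove smallest leaf 6, emit neighbor 1.
Step 5: leaves = {1,7}. Remove smallest leaf 1, emit neighbor 2.
Done: 2 vertices remain (2, 7). Sequence = [1 4 1 1 2]

Answer: 1 4 1 1 2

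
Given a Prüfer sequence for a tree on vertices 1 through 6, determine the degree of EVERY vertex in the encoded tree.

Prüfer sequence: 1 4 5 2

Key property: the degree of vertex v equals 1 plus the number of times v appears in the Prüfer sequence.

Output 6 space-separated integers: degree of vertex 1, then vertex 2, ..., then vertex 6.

p_1 = 1: count[1] becomes 1
p_2 = 4: count[4] becomes 1
p_3 = 5: count[5] becomes 1
p_4 = 2: count[2] becomes 1
Degrees (1 + count): deg[1]=1+1=2, deg[2]=1+1=2, deg[3]=1+0=1, deg[4]=1+1=2, deg[5]=1+1=2, deg[6]=1+0=1

Answer: 2 2 1 2 2 1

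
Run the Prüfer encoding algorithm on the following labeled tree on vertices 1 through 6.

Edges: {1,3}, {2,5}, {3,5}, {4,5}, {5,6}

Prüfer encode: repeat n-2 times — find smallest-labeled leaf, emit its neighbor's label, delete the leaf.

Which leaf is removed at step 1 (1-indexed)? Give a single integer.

Step 1: current leaves = {1,2,4,6}. Remove leaf 1 (neighbor: 3).

Answer: 1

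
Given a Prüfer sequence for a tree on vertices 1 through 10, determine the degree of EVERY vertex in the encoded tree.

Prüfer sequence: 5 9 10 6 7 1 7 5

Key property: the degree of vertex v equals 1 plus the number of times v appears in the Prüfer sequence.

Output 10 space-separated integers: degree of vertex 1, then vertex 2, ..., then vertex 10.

Answer: 2 1 1 1 3 2 3 1 2 2

Derivation:
p_1 = 5: count[5] becomes 1
p_2 = 9: count[9] becomes 1
p_3 = 10: count[10] becomes 1
p_4 = 6: count[6] becomes 1
p_5 = 7: count[7] becomes 1
p_6 = 1: count[1] becomes 1
p_7 = 7: count[7] becomes 2
p_8 = 5: count[5] becomes 2
Degrees (1 + count): deg[1]=1+1=2, deg[2]=1+0=1, deg[3]=1+0=1, deg[4]=1+0=1, deg[5]=1+2=3, deg[6]=1+1=2, deg[7]=1+2=3, deg[8]=1+0=1, deg[9]=1+1=2, deg[10]=1+1=2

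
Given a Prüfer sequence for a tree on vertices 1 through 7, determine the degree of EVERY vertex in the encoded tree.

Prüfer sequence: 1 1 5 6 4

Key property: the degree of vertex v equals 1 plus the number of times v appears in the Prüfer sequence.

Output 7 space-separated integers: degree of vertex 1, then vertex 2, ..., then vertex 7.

p_1 = 1: count[1] becomes 1
p_2 = 1: count[1] becomes 2
p_3 = 5: count[5] becomes 1
p_4 = 6: count[6] becomes 1
p_5 = 4: count[4] becomes 1
Degrees (1 + count): deg[1]=1+2=3, deg[2]=1+0=1, deg[3]=1+0=1, deg[4]=1+1=2, deg[5]=1+1=2, deg[6]=1+1=2, deg[7]=1+0=1

Answer: 3 1 1 2 2 2 1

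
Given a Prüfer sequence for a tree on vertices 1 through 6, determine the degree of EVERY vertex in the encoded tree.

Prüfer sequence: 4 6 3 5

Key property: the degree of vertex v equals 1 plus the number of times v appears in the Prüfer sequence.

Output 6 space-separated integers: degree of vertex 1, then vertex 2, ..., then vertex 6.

p_1 = 4: count[4] becomes 1
p_2 = 6: count[6] becomes 1
p_3 = 3: count[3] becomes 1
p_4 = 5: count[5] becomes 1
Degrees (1 + count): deg[1]=1+0=1, deg[2]=1+0=1, deg[3]=1+1=2, deg[4]=1+1=2, deg[5]=1+1=2, deg[6]=1+1=2

Answer: 1 1 2 2 2 2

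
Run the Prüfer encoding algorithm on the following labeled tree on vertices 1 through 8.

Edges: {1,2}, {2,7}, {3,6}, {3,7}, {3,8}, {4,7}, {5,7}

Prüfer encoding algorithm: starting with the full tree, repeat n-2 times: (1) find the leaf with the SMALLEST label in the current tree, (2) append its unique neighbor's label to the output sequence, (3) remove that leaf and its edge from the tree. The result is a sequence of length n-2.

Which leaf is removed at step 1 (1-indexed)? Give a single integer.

Step 1: current leaves = {1,4,5,6,8}. Remove leaf 1 (neighbor: 2).

Answer: 1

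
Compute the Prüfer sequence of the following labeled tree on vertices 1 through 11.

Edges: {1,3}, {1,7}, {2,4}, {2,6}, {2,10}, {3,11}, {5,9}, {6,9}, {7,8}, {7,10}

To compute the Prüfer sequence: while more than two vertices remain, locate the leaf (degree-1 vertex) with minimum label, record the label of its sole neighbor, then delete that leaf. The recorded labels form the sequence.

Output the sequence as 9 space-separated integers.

Answer: 2 9 7 6 2 10 7 1 3

Derivation:
Step 1: leaves = {4,5,8,11}. Remove smallest leaf 4, emit neighbor 2.
Step 2: leaves = {5,8,11}. Remove smallest leaf 5, emit neighbor 9.
Step 3: leaves = {8,9,11}. Remove smallest leaf 8, emit neighbor 7.
Step 4: leaves = {9,11}. Remove smallest leaf 9, emit neighbor 6.
Step 5: leaves = {6,11}. Remove smallest leaf 6, emit neighbor 2.
Step 6: leaves = {2,11}. Remove smallest leaf 2, emit neighbor 10.
Step 7: leaves = {10,11}. Remove smallest leaf 10, emit neighbor 7.
Step 8: leaves = {7,11}. Remove smallest leaf 7, emit neighbor 1.
Step 9: leaves = {1,11}. Remove smallest leaf 1, emit neighbor 3.
Done: 2 vertices remain (3, 11). Sequence = [2 9 7 6 2 10 7 1 3]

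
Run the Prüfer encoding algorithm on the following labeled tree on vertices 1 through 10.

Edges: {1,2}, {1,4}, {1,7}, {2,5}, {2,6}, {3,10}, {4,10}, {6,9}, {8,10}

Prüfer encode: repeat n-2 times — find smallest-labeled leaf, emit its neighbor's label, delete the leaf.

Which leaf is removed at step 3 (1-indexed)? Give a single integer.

Answer: 7

Derivation:
Step 1: current leaves = {3,5,7,8,9}. Remove leaf 3 (neighbor: 10).
Step 2: current leaves = {5,7,8,9}. Remove leaf 5 (neighbor: 2).
Step 3: current leaves = {7,8,9}. Remove leaf 7 (neighbor: 1).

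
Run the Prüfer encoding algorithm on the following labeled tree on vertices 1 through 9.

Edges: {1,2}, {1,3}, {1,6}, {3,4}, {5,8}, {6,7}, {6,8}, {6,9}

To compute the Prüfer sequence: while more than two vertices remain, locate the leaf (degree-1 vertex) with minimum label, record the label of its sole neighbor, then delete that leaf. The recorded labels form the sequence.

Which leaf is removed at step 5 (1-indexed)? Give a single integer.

Step 1: current leaves = {2,4,5,7,9}. Remove leaf 2 (neighbor: 1).
Step 2: current leaves = {4,5,7,9}. Remove leaf 4 (neighbor: 3).
Step 3: current leaves = {3,5,7,9}. Remove leaf 3 (neighbor: 1).
Step 4: current leaves = {1,5,7,9}. Remove leaf 1 (neighbor: 6).
Step 5: current leaves = {5,7,9}. Remove leaf 5 (neighbor: 8).

Answer: 5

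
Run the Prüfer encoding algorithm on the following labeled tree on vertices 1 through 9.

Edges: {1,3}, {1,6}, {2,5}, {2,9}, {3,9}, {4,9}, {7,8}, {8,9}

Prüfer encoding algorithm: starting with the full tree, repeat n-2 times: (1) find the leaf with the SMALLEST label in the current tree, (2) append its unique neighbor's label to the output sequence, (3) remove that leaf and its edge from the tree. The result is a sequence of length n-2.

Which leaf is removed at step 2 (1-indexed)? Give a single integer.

Step 1: current leaves = {4,5,6,7}. Remove leaf 4 (neighbor: 9).
Step 2: current leaves = {5,6,7}. Remove leaf 5 (neighbor: 2).

Answer: 5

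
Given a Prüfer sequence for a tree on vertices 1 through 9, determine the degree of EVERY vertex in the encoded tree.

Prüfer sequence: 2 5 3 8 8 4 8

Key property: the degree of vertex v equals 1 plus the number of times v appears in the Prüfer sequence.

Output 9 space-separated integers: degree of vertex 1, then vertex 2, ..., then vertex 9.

Answer: 1 2 2 2 2 1 1 4 1

Derivation:
p_1 = 2: count[2] becomes 1
p_2 = 5: count[5] becomes 1
p_3 = 3: count[3] becomes 1
p_4 = 8: count[8] becomes 1
p_5 = 8: count[8] becomes 2
p_6 = 4: count[4] becomes 1
p_7 = 8: count[8] becomes 3
Degrees (1 + count): deg[1]=1+0=1, deg[2]=1+1=2, deg[3]=1+1=2, deg[4]=1+1=2, deg[5]=1+1=2, deg[6]=1+0=1, deg[7]=1+0=1, deg[8]=1+3=4, deg[9]=1+0=1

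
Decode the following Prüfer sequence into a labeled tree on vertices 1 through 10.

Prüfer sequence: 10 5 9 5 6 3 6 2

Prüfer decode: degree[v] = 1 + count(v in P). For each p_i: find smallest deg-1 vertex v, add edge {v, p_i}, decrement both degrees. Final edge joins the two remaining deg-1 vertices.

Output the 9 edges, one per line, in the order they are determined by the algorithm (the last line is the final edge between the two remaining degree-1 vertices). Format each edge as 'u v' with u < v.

Initial degrees: {1:1, 2:2, 3:2, 4:1, 5:3, 6:3, 7:1, 8:1, 9:2, 10:2}
Step 1: smallest deg-1 vertex = 1, p_1 = 10. Add edge {1,10}. Now deg[1]=0, deg[10]=1.
Step 2: smallest deg-1 vertex = 4, p_2 = 5. Add edge {4,5}. Now deg[4]=0, deg[5]=2.
Step 3: smallest deg-1 vertex = 7, p_3 = 9. Add edge {7,9}. Now deg[7]=0, deg[9]=1.
Step 4: smallest deg-1 vertex = 8, p_4 = 5. Add edge {5,8}. Now deg[8]=0, deg[5]=1.
Step 5: smallest deg-1 vertex = 5, p_5 = 6. Add edge {5,6}. Now deg[5]=0, deg[6]=2.
Step 6: smallest deg-1 vertex = 9, p_6 = 3. Add edge {3,9}. Now deg[9]=0, deg[3]=1.
Step 7: smallest deg-1 vertex = 3, p_7 = 6. Add edge {3,6}. Now deg[3]=0, deg[6]=1.
Step 8: smallest deg-1 vertex = 6, p_8 = 2. Add edge {2,6}. Now deg[6]=0, deg[2]=1.
Final: two remaining deg-1 vertices are 2, 10. Add edge {2,10}.

Answer: 1 10
4 5
7 9
5 8
5 6
3 9
3 6
2 6
2 10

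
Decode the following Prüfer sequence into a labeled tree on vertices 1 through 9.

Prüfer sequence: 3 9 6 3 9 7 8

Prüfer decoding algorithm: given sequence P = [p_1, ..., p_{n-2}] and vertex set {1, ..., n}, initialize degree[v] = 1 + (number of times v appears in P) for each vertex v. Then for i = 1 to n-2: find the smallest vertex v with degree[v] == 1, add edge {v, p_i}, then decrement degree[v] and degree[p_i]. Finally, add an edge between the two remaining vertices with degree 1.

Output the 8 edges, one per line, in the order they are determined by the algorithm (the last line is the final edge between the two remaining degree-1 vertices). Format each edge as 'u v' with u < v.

Answer: 1 3
2 9
4 6
3 5
3 9
6 7
7 8
8 9

Derivation:
Initial degrees: {1:1, 2:1, 3:3, 4:1, 5:1, 6:2, 7:2, 8:2, 9:3}
Step 1: smallest deg-1 vertex = 1, p_1 = 3. Add edge {1,3}. Now deg[1]=0, deg[3]=2.
Step 2: smallest deg-1 vertex = 2, p_2 = 9. Add edge {2,9}. Now deg[2]=0, deg[9]=2.
Step 3: smallest deg-1 vertex = 4, p_3 = 6. Add edge {4,6}. Now deg[4]=0, deg[6]=1.
Step 4: smallest deg-1 vertex = 5, p_4 = 3. Add edge {3,5}. Now deg[5]=0, deg[3]=1.
Step 5: smallest deg-1 vertex = 3, p_5 = 9. Add edge {3,9}. Now deg[3]=0, deg[9]=1.
Step 6: smallest deg-1 vertex = 6, p_6 = 7. Add edge {6,7}. Now deg[6]=0, deg[7]=1.
Step 7: smallest deg-1 vertex = 7, p_7 = 8. Add edge {7,8}. Now deg[7]=0, deg[8]=1.
Final: two remaining deg-1 vertices are 8, 9. Add edge {8,9}.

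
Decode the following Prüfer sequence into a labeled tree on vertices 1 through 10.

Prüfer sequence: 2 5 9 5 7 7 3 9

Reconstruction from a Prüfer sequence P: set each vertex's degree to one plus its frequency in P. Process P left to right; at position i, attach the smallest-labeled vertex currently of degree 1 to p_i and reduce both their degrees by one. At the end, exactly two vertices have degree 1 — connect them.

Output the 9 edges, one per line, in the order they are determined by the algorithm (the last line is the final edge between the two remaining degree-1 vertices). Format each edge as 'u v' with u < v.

Initial degrees: {1:1, 2:2, 3:2, 4:1, 5:3, 6:1, 7:3, 8:1, 9:3, 10:1}
Step 1: smallest deg-1 vertex = 1, p_1 = 2. Add edge {1,2}. Now deg[1]=0, deg[2]=1.
Step 2: smallest deg-1 vertex = 2, p_2 = 5. Add edge {2,5}. Now deg[2]=0, deg[5]=2.
Step 3: smallest deg-1 vertex = 4, p_3 = 9. Add edge {4,9}. Now deg[4]=0, deg[9]=2.
Step 4: smallest deg-1 vertex = 6, p_4 = 5. Add edge {5,6}. Now deg[6]=0, deg[5]=1.
Step 5: smallest deg-1 vertex = 5, p_5 = 7. Add edge {5,7}. Now deg[5]=0, deg[7]=2.
Step 6: smallest deg-1 vertex = 8, p_6 = 7. Add edge {7,8}. Now deg[8]=0, deg[7]=1.
Step 7: smallest deg-1 vertex = 7, p_7 = 3. Add edge {3,7}. Now deg[7]=0, deg[3]=1.
Step 8: smallest deg-1 vertex = 3, p_8 = 9. Add edge {3,9}. Now deg[3]=0, deg[9]=1.
Final: two remaining deg-1 vertices are 9, 10. Add edge {9,10}.

Answer: 1 2
2 5
4 9
5 6
5 7
7 8
3 7
3 9
9 10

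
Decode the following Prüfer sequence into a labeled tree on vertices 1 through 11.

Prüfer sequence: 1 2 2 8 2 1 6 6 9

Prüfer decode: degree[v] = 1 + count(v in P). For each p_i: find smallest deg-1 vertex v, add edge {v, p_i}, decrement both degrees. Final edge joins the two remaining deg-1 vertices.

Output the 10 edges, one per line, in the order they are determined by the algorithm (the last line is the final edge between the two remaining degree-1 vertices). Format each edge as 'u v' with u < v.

Answer: 1 3
2 4
2 5
7 8
2 8
1 2
1 6
6 10
6 9
9 11

Derivation:
Initial degrees: {1:3, 2:4, 3:1, 4:1, 5:1, 6:3, 7:1, 8:2, 9:2, 10:1, 11:1}
Step 1: smallest deg-1 vertex = 3, p_1 = 1. Add edge {1,3}. Now deg[3]=0, deg[1]=2.
Step 2: smallest deg-1 vertex = 4, p_2 = 2. Add edge {2,4}. Now deg[4]=0, deg[2]=3.
Step 3: smallest deg-1 vertex = 5, p_3 = 2. Add edge {2,5}. Now deg[5]=0, deg[2]=2.
Step 4: smallest deg-1 vertex = 7, p_4 = 8. Add edge {7,8}. Now deg[7]=0, deg[8]=1.
Step 5: smallest deg-1 vertex = 8, p_5 = 2. Add edge {2,8}. Now deg[8]=0, deg[2]=1.
Step 6: smallest deg-1 vertex = 2, p_6 = 1. Add edge {1,2}. Now deg[2]=0, deg[1]=1.
Step 7: smallest deg-1 vertex = 1, p_7 = 6. Add edge {1,6}. Now deg[1]=0, deg[6]=2.
Step 8: smallest deg-1 vertex = 10, p_8 = 6. Add edge {6,10}. Now deg[10]=0, deg[6]=1.
Step 9: smallest deg-1 vertex = 6, p_9 = 9. Add edge {6,9}. Now deg[6]=0, deg[9]=1.
Final: two remaining deg-1 vertices are 9, 11. Add edge {9,11}.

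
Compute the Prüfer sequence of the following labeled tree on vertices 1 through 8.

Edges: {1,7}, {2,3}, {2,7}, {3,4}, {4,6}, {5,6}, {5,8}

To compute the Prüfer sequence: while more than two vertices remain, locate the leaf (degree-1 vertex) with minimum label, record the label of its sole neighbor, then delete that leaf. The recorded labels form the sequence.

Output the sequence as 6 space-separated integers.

Answer: 7 2 3 4 6 5

Derivation:
Step 1: leaves = {1,8}. Remove smallest leaf 1, emit neighbor 7.
Step 2: leaves = {7,8}. Remove smallest leaf 7, emit neighbor 2.
Step 3: leaves = {2,8}. Remove smallest leaf 2, emit neighbor 3.
Step 4: leaves = {3,8}. Remove smallest leaf 3, emit neighbor 4.
Step 5: leaves = {4,8}. Remove smallest leaf 4, emit neighbor 6.
Step 6: leaves = {6,8}. Remove smallest leaf 6, emit neighbor 5.
Done: 2 vertices remain (5, 8). Sequence = [7 2 3 4 6 5]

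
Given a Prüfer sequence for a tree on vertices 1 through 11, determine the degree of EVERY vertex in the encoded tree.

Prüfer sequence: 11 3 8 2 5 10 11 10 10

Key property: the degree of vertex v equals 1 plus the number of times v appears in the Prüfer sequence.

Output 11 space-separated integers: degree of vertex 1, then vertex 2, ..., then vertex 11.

Answer: 1 2 2 1 2 1 1 2 1 4 3

Derivation:
p_1 = 11: count[11] becomes 1
p_2 = 3: count[3] becomes 1
p_3 = 8: count[8] becomes 1
p_4 = 2: count[2] becomes 1
p_5 = 5: count[5] becomes 1
p_6 = 10: count[10] becomes 1
p_7 = 11: count[11] becomes 2
p_8 = 10: count[10] becomes 2
p_9 = 10: count[10] becomes 3
Degrees (1 + count): deg[1]=1+0=1, deg[2]=1+1=2, deg[3]=1+1=2, deg[4]=1+0=1, deg[5]=1+1=2, deg[6]=1+0=1, deg[7]=1+0=1, deg[8]=1+1=2, deg[9]=1+0=1, deg[10]=1+3=4, deg[11]=1+2=3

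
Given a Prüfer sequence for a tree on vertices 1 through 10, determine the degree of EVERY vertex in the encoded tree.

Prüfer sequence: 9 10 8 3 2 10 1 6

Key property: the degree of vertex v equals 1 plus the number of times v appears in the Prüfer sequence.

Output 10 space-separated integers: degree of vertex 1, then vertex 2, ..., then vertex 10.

Answer: 2 2 2 1 1 2 1 2 2 3

Derivation:
p_1 = 9: count[9] becomes 1
p_2 = 10: count[10] becomes 1
p_3 = 8: count[8] becomes 1
p_4 = 3: count[3] becomes 1
p_5 = 2: count[2] becomes 1
p_6 = 10: count[10] becomes 2
p_7 = 1: count[1] becomes 1
p_8 = 6: count[6] becomes 1
Degrees (1 + count): deg[1]=1+1=2, deg[2]=1+1=2, deg[3]=1+1=2, deg[4]=1+0=1, deg[5]=1+0=1, deg[6]=1+1=2, deg[7]=1+0=1, deg[8]=1+1=2, deg[9]=1+1=2, deg[10]=1+2=3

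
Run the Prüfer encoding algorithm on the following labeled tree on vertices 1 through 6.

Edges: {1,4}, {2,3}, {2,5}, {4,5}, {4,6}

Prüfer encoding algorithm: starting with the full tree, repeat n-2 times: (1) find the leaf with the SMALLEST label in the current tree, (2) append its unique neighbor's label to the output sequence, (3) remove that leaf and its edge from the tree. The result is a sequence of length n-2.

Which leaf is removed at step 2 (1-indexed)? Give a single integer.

Step 1: current leaves = {1,3,6}. Remove leaf 1 (neighbor: 4).
Step 2: current leaves = {3,6}. Remove leaf 3 (neighbor: 2).

Answer: 3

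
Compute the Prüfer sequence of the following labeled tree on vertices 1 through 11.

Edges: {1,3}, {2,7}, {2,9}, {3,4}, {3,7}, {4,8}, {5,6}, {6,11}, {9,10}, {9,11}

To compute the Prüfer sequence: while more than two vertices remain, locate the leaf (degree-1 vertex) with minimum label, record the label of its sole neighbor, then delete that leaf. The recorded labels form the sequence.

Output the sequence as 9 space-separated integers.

Answer: 3 6 11 4 3 7 2 9 9

Derivation:
Step 1: leaves = {1,5,8,10}. Remove smallest leaf 1, emit neighbor 3.
Step 2: leaves = {5,8,10}. Remove smallest leaf 5, emit neighbor 6.
Step 3: leaves = {6,8,10}. Remove smallest leaf 6, emit neighbor 11.
Step 4: leaves = {8,10,11}. Remove smallest leaf 8, emit neighbor 4.
Step 5: leaves = {4,10,11}. Remove smallest leaf 4, emit neighbor 3.
Step 6: leaves = {3,10,11}. Remove smallest leaf 3, emit neighbor 7.
Step 7: leaves = {7,10,11}. Remove smallest leaf 7, emit neighbor 2.
Step 8: leaves = {2,10,11}. Remove smallest leaf 2, emit neighbor 9.
Step 9: leaves = {10,11}. Remove smallest leaf 10, emit neighbor 9.
Done: 2 vertices remain (9, 11). Sequence = [3 6 11 4 3 7 2 9 9]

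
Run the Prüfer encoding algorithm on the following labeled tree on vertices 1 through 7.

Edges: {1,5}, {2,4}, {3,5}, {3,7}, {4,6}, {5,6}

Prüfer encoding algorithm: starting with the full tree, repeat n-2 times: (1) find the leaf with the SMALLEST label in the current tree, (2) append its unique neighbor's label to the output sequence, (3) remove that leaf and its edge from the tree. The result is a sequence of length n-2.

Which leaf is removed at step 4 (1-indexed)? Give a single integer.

Answer: 6

Derivation:
Step 1: current leaves = {1,2,7}. Remove leaf 1 (neighbor: 5).
Step 2: current leaves = {2,7}. Remove leaf 2 (neighbor: 4).
Step 3: current leaves = {4,7}. Remove leaf 4 (neighbor: 6).
Step 4: current leaves = {6,7}. Remove leaf 6 (neighbor: 5).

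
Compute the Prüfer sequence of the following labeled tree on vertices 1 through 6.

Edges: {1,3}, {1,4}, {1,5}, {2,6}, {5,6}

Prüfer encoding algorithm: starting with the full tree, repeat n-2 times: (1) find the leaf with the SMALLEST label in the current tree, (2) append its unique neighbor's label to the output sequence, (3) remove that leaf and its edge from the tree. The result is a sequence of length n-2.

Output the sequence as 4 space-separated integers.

Answer: 6 1 1 5

Derivation:
Step 1: leaves = {2,3,4}. Remove smallest leaf 2, emit neighbor 6.
Step 2: leaves = {3,4,6}. Remove smallest leaf 3, emit neighbor 1.
Step 3: leaves = {4,6}. Remove smallest leaf 4, emit neighbor 1.
Step 4: leaves = {1,6}. Remove smallest leaf 1, emit neighbor 5.
Done: 2 vertices remain (5, 6). Sequence = [6 1 1 5]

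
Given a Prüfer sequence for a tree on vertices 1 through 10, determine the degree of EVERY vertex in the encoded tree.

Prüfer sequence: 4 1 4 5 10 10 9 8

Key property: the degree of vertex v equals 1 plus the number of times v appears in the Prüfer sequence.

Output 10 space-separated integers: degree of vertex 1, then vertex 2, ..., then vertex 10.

Answer: 2 1 1 3 2 1 1 2 2 3

Derivation:
p_1 = 4: count[4] becomes 1
p_2 = 1: count[1] becomes 1
p_3 = 4: count[4] becomes 2
p_4 = 5: count[5] becomes 1
p_5 = 10: count[10] becomes 1
p_6 = 10: count[10] becomes 2
p_7 = 9: count[9] becomes 1
p_8 = 8: count[8] becomes 1
Degrees (1 + count): deg[1]=1+1=2, deg[2]=1+0=1, deg[3]=1+0=1, deg[4]=1+2=3, deg[5]=1+1=2, deg[6]=1+0=1, deg[7]=1+0=1, deg[8]=1+1=2, deg[9]=1+1=2, deg[10]=1+2=3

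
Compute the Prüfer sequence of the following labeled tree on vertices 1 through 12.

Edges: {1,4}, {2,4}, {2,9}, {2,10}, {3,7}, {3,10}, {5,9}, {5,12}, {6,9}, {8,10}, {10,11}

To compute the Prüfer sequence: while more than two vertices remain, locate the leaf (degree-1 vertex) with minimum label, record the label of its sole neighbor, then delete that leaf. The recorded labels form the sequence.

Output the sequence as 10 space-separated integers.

Step 1: leaves = {1,6,7,8,11,12}. Remove smallest leaf 1, emit neighbor 4.
Step 2: leaves = {4,6,7,8,11,12}. Remove smallest leaf 4, emit neighbor 2.
Step 3: leaves = {6,7,8,11,12}. Remove smallest leaf 6, emit neighbor 9.
Step 4: leaves = {7,8,11,12}. Remove smallest leaf 7, emit neighbor 3.
Step 5: leaves = {3,8,11,12}. Remove smallest leaf 3, emit neighbor 10.
Step 6: leaves = {8,11,12}. Remove smallest leaf 8, emit neighbor 10.
Step 7: leaves = {11,12}. Remove smallest leaf 11, emit neighbor 10.
Step 8: leaves = {10,12}. Remove smallest leaf 10, emit neighbor 2.
Step 9: leaves = {2,12}. Remove smallest leaf 2, emit neighbor 9.
Step 10: leaves = {9,12}. Remove smallest leaf 9, emit neighbor 5.
Done: 2 vertices remain (5, 12). Sequence = [4 2 9 3 10 10 10 2 9 5]

Answer: 4 2 9 3 10 10 10 2 9 5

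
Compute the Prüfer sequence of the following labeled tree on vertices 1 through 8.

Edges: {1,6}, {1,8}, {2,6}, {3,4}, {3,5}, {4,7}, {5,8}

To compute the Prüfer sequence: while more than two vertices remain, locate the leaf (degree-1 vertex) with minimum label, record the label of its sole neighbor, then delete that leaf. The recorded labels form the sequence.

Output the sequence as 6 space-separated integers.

Step 1: leaves = {2,7}. Remove smallest leaf 2, emit neighbor 6.
Step 2: leaves = {6,7}. Remove smallest leaf 6, emit neighbor 1.
Step 3: leaves = {1,7}. Remove smallest leaf 1, emit neighbor 8.
Step 4: leaves = {7,8}. Remove smallest leaf 7, emit neighbor 4.
Step 5: leaves = {4,8}. Remove smallest leaf 4, emit neighbor 3.
Step 6: leaves = {3,8}. Remove smallest leaf 3, emit neighbor 5.
Done: 2 vertices remain (5, 8). Sequence = [6 1 8 4 3 5]

Answer: 6 1 8 4 3 5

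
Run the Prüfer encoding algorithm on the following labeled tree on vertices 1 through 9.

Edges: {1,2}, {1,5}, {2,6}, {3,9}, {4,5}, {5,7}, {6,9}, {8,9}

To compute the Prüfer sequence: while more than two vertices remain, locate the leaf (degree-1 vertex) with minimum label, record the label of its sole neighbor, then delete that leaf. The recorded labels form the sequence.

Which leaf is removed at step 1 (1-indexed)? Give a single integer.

Answer: 3

Derivation:
Step 1: current leaves = {3,4,7,8}. Remove leaf 3 (neighbor: 9).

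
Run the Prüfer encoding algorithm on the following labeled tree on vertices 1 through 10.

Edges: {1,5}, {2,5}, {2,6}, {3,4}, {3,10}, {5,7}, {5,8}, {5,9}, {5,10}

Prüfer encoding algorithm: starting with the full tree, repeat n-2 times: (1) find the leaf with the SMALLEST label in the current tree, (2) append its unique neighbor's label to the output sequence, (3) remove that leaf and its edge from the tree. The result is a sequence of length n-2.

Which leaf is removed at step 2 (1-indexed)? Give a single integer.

Step 1: current leaves = {1,4,6,7,8,9}. Remove leaf 1 (neighbor: 5).
Step 2: current leaves = {4,6,7,8,9}. Remove leaf 4 (neighbor: 3).

Answer: 4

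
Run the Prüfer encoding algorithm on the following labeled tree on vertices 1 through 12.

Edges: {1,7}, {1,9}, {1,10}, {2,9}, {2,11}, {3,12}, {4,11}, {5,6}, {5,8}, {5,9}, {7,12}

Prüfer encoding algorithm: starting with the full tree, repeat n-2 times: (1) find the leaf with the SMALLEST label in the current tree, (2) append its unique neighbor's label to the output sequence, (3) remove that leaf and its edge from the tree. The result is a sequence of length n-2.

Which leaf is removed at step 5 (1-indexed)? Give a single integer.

Step 1: current leaves = {3,4,6,8,10}. Remove leaf 3 (neighbor: 12).
Step 2: current leaves = {4,6,8,10,12}. Remove leaf 4 (neighbor: 11).
Step 3: current leaves = {6,8,10,11,12}. Remove leaf 6 (neighbor: 5).
Step 4: current leaves = {8,10,11,12}. Remove leaf 8 (neighbor: 5).
Step 5: current leaves = {5,10,11,12}. Remove leaf 5 (neighbor: 9).

Answer: 5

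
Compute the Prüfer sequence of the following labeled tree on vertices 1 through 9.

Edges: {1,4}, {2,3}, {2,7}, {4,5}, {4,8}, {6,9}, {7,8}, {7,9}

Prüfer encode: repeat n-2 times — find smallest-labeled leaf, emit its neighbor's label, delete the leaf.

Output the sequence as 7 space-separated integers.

Answer: 4 2 7 4 8 9 7

Derivation:
Step 1: leaves = {1,3,5,6}. Remove smallest leaf 1, emit neighbor 4.
Step 2: leaves = {3,5,6}. Remove smallest leaf 3, emit neighbor 2.
Step 3: leaves = {2,5,6}. Remove smallest leaf 2, emit neighbor 7.
Step 4: leaves = {5,6}. Remove smallest leaf 5, emit neighbor 4.
Step 5: leaves = {4,6}. Remove smallest leaf 4, emit neighbor 8.
Step 6: leaves = {6,8}. Remove smallest leaf 6, emit neighbor 9.
Step 7: leaves = {8,9}. Remove smallest leaf 8, emit neighbor 7.
Done: 2 vertices remain (7, 9). Sequence = [4 2 7 4 8 9 7]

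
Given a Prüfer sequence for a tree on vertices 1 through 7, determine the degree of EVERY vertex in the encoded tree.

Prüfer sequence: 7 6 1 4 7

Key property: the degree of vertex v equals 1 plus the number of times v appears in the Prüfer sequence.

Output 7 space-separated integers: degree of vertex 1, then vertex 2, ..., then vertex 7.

Answer: 2 1 1 2 1 2 3

Derivation:
p_1 = 7: count[7] becomes 1
p_2 = 6: count[6] becomes 1
p_3 = 1: count[1] becomes 1
p_4 = 4: count[4] becomes 1
p_5 = 7: count[7] becomes 2
Degrees (1 + count): deg[1]=1+1=2, deg[2]=1+0=1, deg[3]=1+0=1, deg[4]=1+1=2, deg[5]=1+0=1, deg[6]=1+1=2, deg[7]=1+2=3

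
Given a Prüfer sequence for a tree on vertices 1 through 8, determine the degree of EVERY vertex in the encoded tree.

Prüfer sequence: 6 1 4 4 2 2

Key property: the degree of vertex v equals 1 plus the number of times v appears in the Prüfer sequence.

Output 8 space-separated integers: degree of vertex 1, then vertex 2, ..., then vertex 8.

Answer: 2 3 1 3 1 2 1 1

Derivation:
p_1 = 6: count[6] becomes 1
p_2 = 1: count[1] becomes 1
p_3 = 4: count[4] becomes 1
p_4 = 4: count[4] becomes 2
p_5 = 2: count[2] becomes 1
p_6 = 2: count[2] becomes 2
Degrees (1 + count): deg[1]=1+1=2, deg[2]=1+2=3, deg[3]=1+0=1, deg[4]=1+2=3, deg[5]=1+0=1, deg[6]=1+1=2, deg[7]=1+0=1, deg[8]=1+0=1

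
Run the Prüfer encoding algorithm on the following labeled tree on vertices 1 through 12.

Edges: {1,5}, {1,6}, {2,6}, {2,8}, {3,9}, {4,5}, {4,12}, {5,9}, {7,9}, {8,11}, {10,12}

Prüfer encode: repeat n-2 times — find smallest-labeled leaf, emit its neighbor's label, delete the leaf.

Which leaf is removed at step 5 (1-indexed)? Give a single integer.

Answer: 11

Derivation:
Step 1: current leaves = {3,7,10,11}. Remove leaf 3 (neighbor: 9).
Step 2: current leaves = {7,10,11}. Remove leaf 7 (neighbor: 9).
Step 3: current leaves = {9,10,11}. Remove leaf 9 (neighbor: 5).
Step 4: current leaves = {10,11}. Remove leaf 10 (neighbor: 12).
Step 5: current leaves = {11,12}. Remove leaf 11 (neighbor: 8).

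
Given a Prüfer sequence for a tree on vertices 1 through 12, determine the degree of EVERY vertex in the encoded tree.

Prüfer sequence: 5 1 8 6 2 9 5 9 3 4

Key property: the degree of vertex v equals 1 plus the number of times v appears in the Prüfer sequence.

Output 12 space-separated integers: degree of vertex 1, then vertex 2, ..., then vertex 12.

Answer: 2 2 2 2 3 2 1 2 3 1 1 1

Derivation:
p_1 = 5: count[5] becomes 1
p_2 = 1: count[1] becomes 1
p_3 = 8: count[8] becomes 1
p_4 = 6: count[6] becomes 1
p_5 = 2: count[2] becomes 1
p_6 = 9: count[9] becomes 1
p_7 = 5: count[5] becomes 2
p_8 = 9: count[9] becomes 2
p_9 = 3: count[3] becomes 1
p_10 = 4: count[4] becomes 1
Degrees (1 + count): deg[1]=1+1=2, deg[2]=1+1=2, deg[3]=1+1=2, deg[4]=1+1=2, deg[5]=1+2=3, deg[6]=1+1=2, deg[7]=1+0=1, deg[8]=1+1=2, deg[9]=1+2=3, deg[10]=1+0=1, deg[11]=1+0=1, deg[12]=1+0=1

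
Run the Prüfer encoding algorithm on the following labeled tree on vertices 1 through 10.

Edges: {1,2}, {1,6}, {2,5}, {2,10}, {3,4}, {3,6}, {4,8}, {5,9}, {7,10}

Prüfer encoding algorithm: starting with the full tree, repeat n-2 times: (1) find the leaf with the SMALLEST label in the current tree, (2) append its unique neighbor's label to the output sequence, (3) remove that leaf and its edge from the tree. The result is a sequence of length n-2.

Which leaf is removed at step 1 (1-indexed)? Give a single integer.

Step 1: current leaves = {7,8,9}. Remove leaf 7 (neighbor: 10).

Answer: 7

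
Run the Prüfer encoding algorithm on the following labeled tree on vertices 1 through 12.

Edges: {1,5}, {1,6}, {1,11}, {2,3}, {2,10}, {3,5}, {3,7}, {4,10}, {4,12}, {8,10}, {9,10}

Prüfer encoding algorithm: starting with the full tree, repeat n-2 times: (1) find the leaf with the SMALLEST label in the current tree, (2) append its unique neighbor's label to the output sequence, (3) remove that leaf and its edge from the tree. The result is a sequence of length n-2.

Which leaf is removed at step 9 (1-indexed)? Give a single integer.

Answer: 2

Derivation:
Step 1: current leaves = {6,7,8,9,11,12}. Remove leaf 6 (neighbor: 1).
Step 2: current leaves = {7,8,9,11,12}. Remove leaf 7 (neighbor: 3).
Step 3: current leaves = {8,9,11,12}. Remove leaf 8 (neighbor: 10).
Step 4: current leaves = {9,11,12}. Remove leaf 9 (neighbor: 10).
Step 5: current leaves = {11,12}. Remove leaf 11 (neighbor: 1).
Step 6: current leaves = {1,12}. Remove leaf 1 (neighbor: 5).
Step 7: current leaves = {5,12}. Remove leaf 5 (neighbor: 3).
Step 8: current leaves = {3,12}. Remove leaf 3 (neighbor: 2).
Step 9: current leaves = {2,12}. Remove leaf 2 (neighbor: 10).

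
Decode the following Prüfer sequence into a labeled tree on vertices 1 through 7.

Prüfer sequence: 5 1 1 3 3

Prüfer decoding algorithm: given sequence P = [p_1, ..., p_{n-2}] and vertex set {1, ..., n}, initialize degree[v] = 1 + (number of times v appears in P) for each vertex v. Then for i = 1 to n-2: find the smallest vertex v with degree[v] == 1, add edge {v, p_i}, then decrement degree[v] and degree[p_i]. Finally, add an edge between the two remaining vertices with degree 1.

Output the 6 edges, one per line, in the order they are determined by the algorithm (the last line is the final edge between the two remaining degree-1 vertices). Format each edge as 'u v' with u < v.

Initial degrees: {1:3, 2:1, 3:3, 4:1, 5:2, 6:1, 7:1}
Step 1: smallest deg-1 vertex = 2, p_1 = 5. Add edge {2,5}. Now deg[2]=0, deg[5]=1.
Step 2: smallest deg-1 vertex = 4, p_2 = 1. Add edge {1,4}. Now deg[4]=0, deg[1]=2.
Step 3: smallest deg-1 vertex = 5, p_3 = 1. Add edge {1,5}. Now deg[5]=0, deg[1]=1.
Step 4: smallest deg-1 vertex = 1, p_4 = 3. Add edge {1,3}. Now deg[1]=0, deg[3]=2.
Step 5: smallest deg-1 vertex = 6, p_5 = 3. Add edge {3,6}. Now deg[6]=0, deg[3]=1.
Final: two remaining deg-1 vertices are 3, 7. Add edge {3,7}.

Answer: 2 5
1 4
1 5
1 3
3 6
3 7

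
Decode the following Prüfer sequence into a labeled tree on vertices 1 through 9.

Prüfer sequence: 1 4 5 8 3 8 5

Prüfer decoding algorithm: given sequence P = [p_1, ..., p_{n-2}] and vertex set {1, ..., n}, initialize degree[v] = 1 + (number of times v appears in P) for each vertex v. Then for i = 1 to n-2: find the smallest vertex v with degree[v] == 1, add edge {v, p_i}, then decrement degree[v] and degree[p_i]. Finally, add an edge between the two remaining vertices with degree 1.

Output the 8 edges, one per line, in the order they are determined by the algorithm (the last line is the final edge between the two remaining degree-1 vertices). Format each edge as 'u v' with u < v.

Initial degrees: {1:2, 2:1, 3:2, 4:2, 5:3, 6:1, 7:1, 8:3, 9:1}
Step 1: smallest deg-1 vertex = 2, p_1 = 1. Add edge {1,2}. Now deg[2]=0, deg[1]=1.
Step 2: smallest deg-1 vertex = 1, p_2 = 4. Add edge {1,4}. Now deg[1]=0, deg[4]=1.
Step 3: smallest deg-1 vertex = 4, p_3 = 5. Add edge {4,5}. Now deg[4]=0, deg[5]=2.
Step 4: smallest deg-1 vertex = 6, p_4 = 8. Add edge {6,8}. Now deg[6]=0, deg[8]=2.
Step 5: smallest deg-1 vertex = 7, p_5 = 3. Add edge {3,7}. Now deg[7]=0, deg[3]=1.
Step 6: smallest deg-1 vertex = 3, p_6 = 8. Add edge {3,8}. Now deg[3]=0, deg[8]=1.
Step 7: smallest deg-1 vertex = 8, p_7 = 5. Add edge {5,8}. Now deg[8]=0, deg[5]=1.
Final: two remaining deg-1 vertices are 5, 9. Add edge {5,9}.

Answer: 1 2
1 4
4 5
6 8
3 7
3 8
5 8
5 9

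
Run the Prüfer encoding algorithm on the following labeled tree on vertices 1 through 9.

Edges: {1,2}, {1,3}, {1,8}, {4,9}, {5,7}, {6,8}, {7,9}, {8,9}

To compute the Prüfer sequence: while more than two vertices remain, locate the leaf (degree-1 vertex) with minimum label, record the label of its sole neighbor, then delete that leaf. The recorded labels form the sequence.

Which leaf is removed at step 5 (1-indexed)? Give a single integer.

Step 1: current leaves = {2,3,4,5,6}. Remove leaf 2 (neighbor: 1).
Step 2: current leaves = {3,4,5,6}. Remove leaf 3 (neighbor: 1).
Step 3: current leaves = {1,4,5,6}. Remove leaf 1 (neighbor: 8).
Step 4: current leaves = {4,5,6}. Remove leaf 4 (neighbor: 9).
Step 5: current leaves = {5,6}. Remove leaf 5 (neighbor: 7).

Answer: 5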